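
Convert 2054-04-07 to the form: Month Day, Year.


ISO 2054-04-07 parses as year=2054, month=04, day=07
Month 4 -> April

April 7, 2054


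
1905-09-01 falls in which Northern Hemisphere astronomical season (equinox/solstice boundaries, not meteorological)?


Date: September 1
Astronomical Summer (approx.; exact equinox/solstice day varies by year): June 21 to September 21
September 1 falls within the Summer window

Summer


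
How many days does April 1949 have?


April 1949

30 days


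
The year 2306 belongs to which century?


Century = (year - 1) // 100 + 1
= (2306 - 1) // 100 + 1
= 2305 // 100 + 1
= 23 + 1

24th century


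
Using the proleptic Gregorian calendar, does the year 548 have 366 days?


Gregorian leap year rule: divisible by 4, but not by 100, unless also by 400.
548 is divisible by 4 but not 100 -> leap year

Yes


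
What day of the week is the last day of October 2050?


October 2050 has 31 days
Anchor: Jan 1, 2050. With p = 2050 - 1 = 2049: (p + p//4 - p//100 + p//400) mod 7 = (2049 + 512 - 20 + 5) mod 7 = 2546 mod 7 = 5 -> Saturday (Mon=0 ... Sun=6)
Days before October (Jan-Sep): 273; October 1 index = (5 + 273) mod 7 = 5 -> Saturday
Last day offset: 31 - 1 = 30 days
Weekday index = (5 + 30) mod 7 = 0

Monday, October 31


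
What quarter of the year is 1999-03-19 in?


Month: March (month 3)
Q1: Jan-Mar, Q2: Apr-Jun, Q3: Jul-Sep, Q4: Oct-Dec

Q1


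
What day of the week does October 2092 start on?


Target: October 1, 2092
Anchor: Jan 1, 2092. With p = 2092 - 1 = 2091: (p + p//4 - p//100 + p//400) mod 7 = (2091 + 522 - 20 + 5) mod 7 = 2598 mod 7 = 1 -> Tuesday (Mon=0 ... Sun=6)
Days before October (Jan-Sep): 274 days
Weekday index = (1 + 274) mod 7 = 2

Wednesday


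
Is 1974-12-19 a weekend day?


Anchor: Jan 1, 1974. With p = 1974 - 1 = 1973: (p + p//4 - p//100 + p//400) mod 7 = (1973 + 493 - 19 + 4) mod 7 = 2451 mod 7 = 1 -> Tuesday (Mon=0 ... Sun=6)
Day of year: 353; offset = 352
Weekday index = (1 + 352) mod 7 = 3 -> Thursday
Weekend days: Saturday, Sunday

No


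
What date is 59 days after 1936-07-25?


Start: 1936-07-25, add 59 days
July 1936 has 31 days: 31 - 25 = 6 days to July 31 -> 53 left
August 1936 has 31 days -> 22 left
September 1936: 22 <= 30 -> lands on September 22

Result: 1936-09-22


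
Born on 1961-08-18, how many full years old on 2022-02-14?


Birth: 1961-08-18
Reference: 2022-02-14
Year difference: 2022 - 1961 = 61
Birthday not yet reached in 2022, subtract 1

60 years old


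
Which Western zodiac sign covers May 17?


Date: May 17
Conventional tropical zodiac dates: Taurus from April 20 onward; Gemini starts May 21
May 17 falls within the Taurus range

Taurus


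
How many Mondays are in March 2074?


March 2074 has 31 days
Anchor: Jan 1, 2074. With p = 2074 - 1 = 2073: (p + p//4 - p//100 + p//400) mod 7 = (2073 + 518 - 20 + 5) mod 7 = 2576 mod 7 = 0 -> Monday (Mon=0 ... Sun=6)
Days before March (Jan-Feb): 59; March 1 index = (0 + 59) mod 7 = 3 -> Thursday
First Monday is March 5
Mondays: 5, 12, 19, 26

4 Mondays


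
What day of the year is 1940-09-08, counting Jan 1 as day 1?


Date: September 8, 1940
Days in months 1 through 8: 244
Plus 8 days in September

Day of year: 252


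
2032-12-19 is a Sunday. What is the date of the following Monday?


Current: Sunday
Target: Monday
Days ahead: 1

Next Monday: 2032-12-20


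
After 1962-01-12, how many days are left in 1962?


Day of year: 12 of 365
Remaining = 365 - 12

353 days


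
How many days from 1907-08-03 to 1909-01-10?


From 1907-08-03 to 1909-01-10
1907-08-03: days before August = 31 + 28 + 31 + 30 + 31 + 30 + 31 = 212 (1907 is not a leap year); day of year = 212 + 3 = 215
1909-01-10: day of year = 10
Rest of 1907: 365 - 215 = 150
Full years 1908 (366): 366
Total = 150 + 366 + 10 = 526

526 days


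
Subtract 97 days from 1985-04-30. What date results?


Start: 1985-04-30, subtract 97 days
Back 30 days from April 30 reaches March 31, 1985 -> 67 left
March 1985 has 31 days -> back to February 28, 1985 -> 36 left
February 1985 has 28 days -> back to January 31, 1985 -> 8 left
January 1985: 31 - 8 = 23 -> lands on January 23

Result: 1985-01-23


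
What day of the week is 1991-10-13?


Date: October 13, 1991
Anchor: Jan 1, 1991. With p = 1991 - 1 = 1990: (p + p//4 - p//100 + p//400) mod 7 = (1990 + 497 - 19 + 4) mod 7 = 2472 mod 7 = 1 -> Tuesday (Mon=0 ... Sun=6)
Days before October (Jan-Sep): 273; offset = 273 + 13 - 1 = 285
Weekday index = (1 + 285) mod 7 = 6

Day of the week: Sunday


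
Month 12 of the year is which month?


Month 12 of 12

December


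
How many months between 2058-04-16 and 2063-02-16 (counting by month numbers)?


From April 2058 to February 2063
5 years * 12 = 60 months, minus 2 months = 58

58 months


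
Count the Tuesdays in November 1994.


November 1994 has 30 days
Anchor: Jan 1, 1994. With p = 1994 - 1 = 1993: (p + p//4 - p//100 + p//400) mod 7 = (1993 + 498 - 19 + 4) mod 7 = 2476 mod 7 = 5 -> Saturday (Mon=0 ... Sun=6)
Days before November (Jan-Oct): 304; November 1 index = (5 + 304) mod 7 = 1 -> Tuesday
First Tuesday is November 1
Tuesdays: 1, 8, 15, 22, 29

5 Tuesdays


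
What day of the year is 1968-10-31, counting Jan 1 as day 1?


Date: October 31, 1968
Days in months 1 through 9: 274
Plus 31 days in October

Day of year: 305


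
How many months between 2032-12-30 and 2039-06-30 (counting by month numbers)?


From December 2032 to June 2039
7 years * 12 = 84 months, minus 6 months = 78

78 months


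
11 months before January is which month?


January is month 1
1 - 11 = -10; wrap: -10 + 12 = 2

February


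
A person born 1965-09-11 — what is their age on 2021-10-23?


Birth: 1965-09-11
Reference: 2021-10-23
Year difference: 2021 - 1965 = 56

56 years old


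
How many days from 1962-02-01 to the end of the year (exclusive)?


Day of year: 32 of 365
Remaining = 365 - 32

333 days


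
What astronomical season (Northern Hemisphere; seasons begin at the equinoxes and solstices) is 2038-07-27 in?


Date: July 27
Astronomical Summer (approx.; exact equinox/solstice day varies by year): June 21 to September 21
July 27 falls within the Summer window

Summer


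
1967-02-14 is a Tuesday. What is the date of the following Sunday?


Current: Tuesday
Target: Sunday
Days ahead: 5

Next Sunday: 1967-02-19


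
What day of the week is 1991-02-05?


Date: February 5, 1991
Anchor: Jan 1, 1991. With p = 1991 - 1 = 1990: (p + p//4 - p//100 + p//400) mod 7 = (1990 + 497 - 19 + 4) mod 7 = 2472 mod 7 = 1 -> Tuesday (Mon=0 ... Sun=6)
Days before February (Jan): 31; offset = 31 + 5 - 1 = 35
Weekday index = (1 + 35) mod 7 = 1

Day of the week: Tuesday


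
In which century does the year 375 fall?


Century = (year - 1) // 100 + 1
= (375 - 1) // 100 + 1
= 374 // 100 + 1
= 3 + 1

4th century


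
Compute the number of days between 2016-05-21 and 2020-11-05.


From 2016-05-21 to 2020-11-05
2016-05-21: days before May = 31 + 29 + 31 + 30 = 121 (2016 is a leap year); day of year = 121 + 21 = 142
2020-11-05: days before November = 31 + 29 + 31 + 30 + 31 + 30 + 31 + 31 + 30 + 31 = 305 (2020 is a leap year); day of year = 305 + 5 = 310
Rest of 2016: 366 - 142 = 224
Full years 2017 (365), 2018 (365), 2019 (365): 1095
Total = 224 + 1095 + 310 = 1629

1629 days


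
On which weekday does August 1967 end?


August 1967 has 31 days
Anchor: Jan 1, 1967. With p = 1967 - 1 = 1966: (p + p//4 - p//100 + p//400) mod 7 = (1966 + 491 - 19 + 4) mod 7 = 2442 mod 7 = 6 -> Sunday (Mon=0 ... Sun=6)
Days before August (Jan-Jul): 212; August 1 index = (6 + 212) mod 7 = 1 -> Tuesday
Last day offset: 31 - 1 = 30 days
Weekday index = (1 + 30) mod 7 = 3

Thursday, August 31


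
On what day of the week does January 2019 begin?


Target: January 1, 2019
Anchor: Jan 1, 2019. With p = 2019 - 1 = 2018: (p + p//4 - p//100 + p//400) mod 7 = (2018 + 504 - 20 + 5) mod 7 = 2507 mod 7 = 1 -> Tuesday (Mon=0 ... Sun=6)
Offset from anchor: 0 days
Weekday index = (1 + 0) mod 7 = 1

Tuesday


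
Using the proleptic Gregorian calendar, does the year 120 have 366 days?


Gregorian leap year rule: divisible by 4, but not by 100, unless also by 400.
120 is divisible by 4 but not 100 -> leap year

Yes


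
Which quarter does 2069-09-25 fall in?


Month: September (month 9)
Q1: Jan-Mar, Q2: Apr-Jun, Q3: Jul-Sep, Q4: Oct-Dec

Q3


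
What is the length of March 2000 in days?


March 2000

31 days


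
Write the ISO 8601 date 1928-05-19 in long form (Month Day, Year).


ISO 1928-05-19 parses as year=1928, month=05, day=19
Month 5 -> May

May 19, 1928


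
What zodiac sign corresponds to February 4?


Date: February 4
Conventional tropical zodiac dates: Aquarius from January 20 onward; Pisces starts February 19
February 4 falls within the Aquarius range

Aquarius


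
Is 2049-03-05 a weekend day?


Anchor: Jan 1, 2049. With p = 2049 - 1 = 2048: (p + p//4 - p//100 + p//400) mod 7 = (2048 + 512 - 20 + 5) mod 7 = 2545 mod 7 = 4 -> Friday (Mon=0 ... Sun=6)
Day of year: 64; offset = 63
Weekday index = (4 + 63) mod 7 = 4 -> Friday
Weekend days: Saturday, Sunday

No


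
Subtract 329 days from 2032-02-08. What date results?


Start: 2032-02-08, subtract 329 days
Back 8 days from February 8 reaches January 31, 2032 -> 321 left
January 2032 has 31 days -> back to December 31, 2031 -> 290 left
December 2031 has 31 days -> back to November 30, 2031 -> 259 left
November 2031 has 30 days -> back to October 31, 2031 -> 229 left
October 2031 has 31 days -> back to September 30, 2031 -> 198 left
September 2031 has 30 days -> back to August 31, 2031 -> 168 left
August 2031 has 31 days -> back to July 31, 2031 -> 137 left
July 2031 has 31 days -> back to June 30, 2031 -> 106 left
June 2031 has 30 days -> back to May 31, 2031 -> 76 left
May 2031 has 31 days -> back to April 30, 2031 -> 45 left
April 2031 has 30 days -> back to March 31, 2031 -> 15 left
March 2031: 31 - 15 = 16 -> lands on March 16

Result: 2031-03-16


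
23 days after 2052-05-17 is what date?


Start: 2052-05-17, add 23 days
May 2052 has 31 days: 31 - 17 = 14 days to May 31 -> 9 left
June 2052: 9 <= 30 -> lands on June 9

Result: 2052-06-09


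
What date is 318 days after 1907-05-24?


Start: 1907-05-24, add 318 days
May 1907 has 31 days: 31 - 24 = 7 days to May 31 -> 311 left
June 1907 has 30 days -> 281 left
July 1907 has 31 days -> 250 left
August 1907 has 31 days -> 219 left
September 1907 has 30 days -> 189 left
October 1907 has 31 days -> 158 left
November 1907 has 30 days -> 128 left
December 1907 has 31 days -> 97 left
January 1908 has 31 days -> 66 left
February 1908 has 29 days -> 37 left
March 1908 has 31 days -> 6 left
April 1908: 6 <= 30 -> lands on April 6

Result: 1908-04-06


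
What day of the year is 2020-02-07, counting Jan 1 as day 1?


Date: February 7, 2020
Days in months 1 through 1: 31
Plus 7 days in February

Day of year: 38


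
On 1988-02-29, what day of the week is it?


Date: February 29, 1988
Anchor: Jan 1, 1988. With p = 1988 - 1 = 1987: (p + p//4 - p//100 + p//400) mod 7 = (1987 + 496 - 19 + 4) mod 7 = 2468 mod 7 = 4 -> Friday (Mon=0 ... Sun=6)
Days before February (Jan): 31; offset = 31 + 29 - 1 = 59
Weekday index = (4 + 59) mod 7 = 0

Day of the week: Monday


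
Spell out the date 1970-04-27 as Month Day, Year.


ISO 1970-04-27 parses as year=1970, month=04, day=27
Month 4 -> April

April 27, 1970


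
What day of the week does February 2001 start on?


Target: February 1, 2001
Anchor: Jan 1, 2001. With p = 2001 - 1 = 2000: (p + p//4 - p//100 + p//400) mod 7 = (2000 + 500 - 20 + 5) mod 7 = 2485 mod 7 = 0 -> Monday (Mon=0 ... Sun=6)
Days before February (Jan): 31 days
Weekday index = (0 + 31) mod 7 = 3

Thursday


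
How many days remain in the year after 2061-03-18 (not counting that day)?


Day of year: 77 of 365
Remaining = 365 - 77

288 days


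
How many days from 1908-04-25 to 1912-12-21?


From 1908-04-25 to 1912-12-21
1908-04-25: days before April = 31 + 29 + 31 = 91 (1908 is a leap year); day of year = 91 + 25 = 116
1912-12-21: days before December = 31 + 29 + 31 + 30 + 31 + 30 + 31 + 31 + 30 + 31 + 30 = 335 (1912 is a leap year); day of year = 335 + 21 = 356
Rest of 1908: 366 - 116 = 250
Full years 1909 (365), 1910 (365), 1911 (365): 1095
Total = 250 + 1095 + 356 = 1701

1701 days


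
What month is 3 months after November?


November is month 11
11 + 3 = 14; wrap: 14 - 12 = 2

February


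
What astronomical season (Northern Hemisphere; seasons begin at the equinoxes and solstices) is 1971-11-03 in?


Date: November 3
Astronomical Autumn (approx.; exact equinox/solstice day varies by year): September 22 to December 20
November 3 falls within the Autumn window

Autumn


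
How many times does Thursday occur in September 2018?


September 2018 has 30 days
Anchor: Jan 1, 2018. With p = 2018 - 1 = 2017: (p + p//4 - p//100 + p//400) mod 7 = (2017 + 504 - 20 + 5) mod 7 = 2506 mod 7 = 0 -> Monday (Mon=0 ... Sun=6)
Days before September (Jan-Aug): 243; September 1 index = (0 + 243) mod 7 = 5 -> Saturday
First Thursday is September 6
Thursdays: 6, 13, 20, 27

4 Thursdays


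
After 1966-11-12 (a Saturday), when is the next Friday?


Current: Saturday
Target: Friday
Days ahead: 6

Next Friday: 1966-11-18


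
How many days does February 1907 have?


February 1907 (leap year: no)

28 days


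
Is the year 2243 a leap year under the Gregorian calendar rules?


Gregorian leap year rule: divisible by 4, but not by 100, unless also by 400.
2243 is not divisible by 4 -> not a leap year

No


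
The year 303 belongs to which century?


Century = (year - 1) // 100 + 1
= (303 - 1) // 100 + 1
= 302 // 100 + 1
= 3 + 1

4th century


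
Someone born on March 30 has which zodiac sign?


Date: March 30
Conventional tropical zodiac dates: Aries from March 21 onward; Taurus starts April 20
March 30 falls within the Aries range

Aries


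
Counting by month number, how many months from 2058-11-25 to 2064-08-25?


From November 2058 to August 2064
6 years * 12 = 72 months, minus 3 months = 69

69 months


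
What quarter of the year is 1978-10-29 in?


Month: October (month 10)
Q1: Jan-Mar, Q2: Apr-Jun, Q3: Jul-Sep, Q4: Oct-Dec

Q4


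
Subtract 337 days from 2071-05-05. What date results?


Start: 2071-05-05, subtract 337 days
Back 5 days from May 5 reaches April 30, 2071 -> 332 left
April 2071 has 30 days -> back to March 31, 2071 -> 302 left
March 2071 has 31 days -> back to February 28, 2071 -> 271 left
February 2071 has 28 days -> back to January 31, 2071 -> 243 left
January 2071 has 31 days -> back to December 31, 2070 -> 212 left
December 2070 has 31 days -> back to November 30, 2070 -> 181 left
November 2070 has 30 days -> back to October 31, 2070 -> 151 left
October 2070 has 31 days -> back to September 30, 2070 -> 120 left
September 2070 has 30 days -> back to August 31, 2070 -> 90 left
August 2070 has 31 days -> back to July 31, 2070 -> 59 left
July 2070 has 31 days -> back to June 30, 2070 -> 28 left
June 2070: 30 - 28 = 2 -> lands on June 2

Result: 2070-06-02


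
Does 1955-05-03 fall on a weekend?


Anchor: Jan 1, 1955. With p = 1955 - 1 = 1954: (p + p//4 - p//100 + p//400) mod 7 = (1954 + 488 - 19 + 4) mod 7 = 2427 mod 7 = 5 -> Saturday (Mon=0 ... Sun=6)
Day of year: 123; offset = 122
Weekday index = (5 + 122) mod 7 = 1 -> Tuesday
Weekend days: Saturday, Sunday

No


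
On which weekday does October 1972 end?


October 1972 has 31 days
Anchor: Jan 1, 1972. With p = 1972 - 1 = 1971: (p + p//4 - p//100 + p//400) mod 7 = (1971 + 492 - 19 + 4) mod 7 = 2448 mod 7 = 5 -> Saturday (Mon=0 ... Sun=6)
Days before October (Jan-Sep): 274; October 1 index = (5 + 274) mod 7 = 6 -> Sunday
Last day offset: 31 - 1 = 30 days
Weekday index = (6 + 30) mod 7 = 1

Tuesday, October 31


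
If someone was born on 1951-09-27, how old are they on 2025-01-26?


Birth: 1951-09-27
Reference: 2025-01-26
Year difference: 2025 - 1951 = 74
Birthday not yet reached in 2025, subtract 1

73 years old


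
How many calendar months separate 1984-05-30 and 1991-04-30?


From May 1984 to April 1991
7 years * 12 = 84 months, minus 1 month = 83

83 months


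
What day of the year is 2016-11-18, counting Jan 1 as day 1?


Date: November 18, 2016
Days in months 1 through 10: 305
Plus 18 days in November

Day of year: 323


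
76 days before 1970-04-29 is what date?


Start: 1970-04-29, subtract 76 days
Back 29 days from April 29 reaches March 31, 1970 -> 47 left
March 1970 has 31 days -> back to February 28, 1970 -> 16 left
February 1970: 28 - 16 = 12 -> lands on February 12

Result: 1970-02-12


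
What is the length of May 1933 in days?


May 1933

31 days


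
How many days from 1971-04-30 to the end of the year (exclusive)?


Day of year: 120 of 365
Remaining = 365 - 120

245 days


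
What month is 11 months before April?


April is month 4
4 - 11 = -7; wrap: -7 + 12 = 5

May


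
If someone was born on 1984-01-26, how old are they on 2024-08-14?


Birth: 1984-01-26
Reference: 2024-08-14
Year difference: 2024 - 1984 = 40

40 years old


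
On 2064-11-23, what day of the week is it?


Date: November 23, 2064
Anchor: Jan 1, 2064. With p = 2064 - 1 = 2063: (p + p//4 - p//100 + p//400) mod 7 = (2063 + 515 - 20 + 5) mod 7 = 2563 mod 7 = 1 -> Tuesday (Mon=0 ... Sun=6)
Days before November (Jan-Oct): 305; offset = 305 + 23 - 1 = 327
Weekday index = (1 + 327) mod 7 = 6

Day of the week: Sunday


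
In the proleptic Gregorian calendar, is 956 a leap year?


Gregorian leap year rule: divisible by 4, but not by 100, unless also by 400.
956 is divisible by 4 but not 100 -> leap year

Yes


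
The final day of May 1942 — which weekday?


May 1942 has 31 days
Anchor: Jan 1, 1942. With p = 1942 - 1 = 1941: (p + p//4 - p//100 + p//400) mod 7 = (1941 + 485 - 19 + 4) mod 7 = 2411 mod 7 = 3 -> Thursday (Mon=0 ... Sun=6)
Days before May (Jan-Apr): 120; May 1 index = (3 + 120) mod 7 = 4 -> Friday
Last day offset: 31 - 1 = 30 days
Weekday index = (4 + 30) mod 7 = 6

Sunday, May 31


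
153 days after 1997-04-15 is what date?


Start: 1997-04-15, add 153 days
April 1997 has 30 days: 30 - 15 = 15 days to April 30 -> 138 left
May 1997 has 31 days -> 107 left
June 1997 has 30 days -> 77 left
July 1997 has 31 days -> 46 left
August 1997 has 31 days -> 15 left
September 1997: 15 <= 30 -> lands on September 15

Result: 1997-09-15


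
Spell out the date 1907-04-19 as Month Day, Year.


ISO 1907-04-19 parses as year=1907, month=04, day=19
Month 4 -> April

April 19, 1907


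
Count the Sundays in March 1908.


March 1908 has 31 days
Anchor: Jan 1, 1908. With p = 1908 - 1 = 1907: (p + p//4 - p//100 + p//400) mod 7 = (1907 + 476 - 19 + 4) mod 7 = 2368 mod 7 = 2 -> Wednesday (Mon=0 ... Sun=6)
Days before March (Jan-Feb): 60; March 1 index = (2 + 60) mod 7 = 6 -> Sunday
First Sunday is March 1
Sundays: 1, 8, 15, 22, 29

5 Sundays


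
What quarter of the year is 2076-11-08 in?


Month: November (month 11)
Q1: Jan-Mar, Q2: Apr-Jun, Q3: Jul-Sep, Q4: Oct-Dec

Q4


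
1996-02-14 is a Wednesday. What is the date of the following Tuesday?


Current: Wednesday
Target: Tuesday
Days ahead: 6

Next Tuesday: 1996-02-20


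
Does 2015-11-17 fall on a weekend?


Anchor: Jan 1, 2015. With p = 2015 - 1 = 2014: (p + p//4 - p//100 + p//400) mod 7 = (2014 + 503 - 20 + 5) mod 7 = 2502 mod 7 = 3 -> Thursday (Mon=0 ... Sun=6)
Day of year: 321; offset = 320
Weekday index = (3 + 320) mod 7 = 1 -> Tuesday
Weekend days: Saturday, Sunday

No


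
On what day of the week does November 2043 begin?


Target: November 1, 2043
Anchor: Jan 1, 2043. With p = 2043 - 1 = 2042: (p + p//4 - p//100 + p//400) mod 7 = (2042 + 510 - 20 + 5) mod 7 = 2537 mod 7 = 3 -> Thursday (Mon=0 ... Sun=6)
Days before November (Jan-Oct): 304 days
Weekday index = (3 + 304) mod 7 = 6

Sunday


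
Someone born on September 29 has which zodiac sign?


Date: September 29
Conventional tropical zodiac dates: Libra from September 23 onward; Scorpio starts October 23
September 29 falls within the Libra range

Libra


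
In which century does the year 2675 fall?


Century = (year - 1) // 100 + 1
= (2675 - 1) // 100 + 1
= 2674 // 100 + 1
= 26 + 1

27th century


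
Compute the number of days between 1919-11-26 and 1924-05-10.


From 1919-11-26 to 1924-05-10
1919-11-26: days before November = 31 + 28 + 31 + 30 + 31 + 30 + 31 + 31 + 30 + 31 = 304 (1919 is not a leap year); day of year = 304 + 26 = 330
1924-05-10: days before May = 31 + 29 + 31 + 30 = 121 (1924 is a leap year); day of year = 121 + 10 = 131
Rest of 1919: 365 - 330 = 35
Full years 1920 (366), 1921 (365), 1922 (365), 1923 (365): 1461
Total = 35 + 1461 + 131 = 1627

1627 days


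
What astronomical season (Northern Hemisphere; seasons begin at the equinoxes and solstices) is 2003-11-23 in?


Date: November 23
Astronomical Autumn (approx.; exact equinox/solstice day varies by year): September 22 to December 20
November 23 falls within the Autumn window

Autumn


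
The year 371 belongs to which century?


Century = (year - 1) // 100 + 1
= (371 - 1) // 100 + 1
= 370 // 100 + 1
= 3 + 1

4th century


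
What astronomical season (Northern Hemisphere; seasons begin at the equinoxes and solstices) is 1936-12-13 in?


Date: December 13
Astronomical Autumn (approx.; exact equinox/solstice day varies by year): September 22 to December 20
December 13 falls within the Autumn window

Autumn


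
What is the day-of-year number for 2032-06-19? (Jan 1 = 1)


Date: June 19, 2032
Days in months 1 through 5: 152
Plus 19 days in June

Day of year: 171


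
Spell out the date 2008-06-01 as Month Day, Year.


ISO 2008-06-01 parses as year=2008, month=06, day=01
Month 6 -> June

June 1, 2008


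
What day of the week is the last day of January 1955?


January 1955 has 31 days
Anchor: Jan 1, 1955. With p = 1955 - 1 = 1954: (p + p//4 - p//100 + p//400) mod 7 = (1954 + 488 - 19 + 4) mod 7 = 2427 mod 7 = 5 -> Saturday (Mon=0 ... Sun=6)
January 1 is the anchor itself -> Saturday
Last day offset: 31 - 1 = 30 days
Weekday index = (5 + 30) mod 7 = 0

Monday, January 31


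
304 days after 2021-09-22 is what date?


Start: 2021-09-22, add 304 days
September 2021 has 30 days: 30 - 22 = 8 days to September 30 -> 296 left
October 2021 has 31 days -> 265 left
November 2021 has 30 days -> 235 left
December 2021 has 31 days -> 204 left
January 2022 has 31 days -> 173 left
February 2022 has 28 days -> 145 left
March 2022 has 31 days -> 114 left
April 2022 has 30 days -> 84 left
May 2022 has 31 days -> 53 left
June 2022 has 30 days -> 23 left
July 2022: 23 <= 31 -> lands on July 23

Result: 2022-07-23


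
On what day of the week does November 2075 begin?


Target: November 1, 2075
Anchor: Jan 1, 2075. With p = 2075 - 1 = 2074: (p + p//4 - p//100 + p//400) mod 7 = (2074 + 518 - 20 + 5) mod 7 = 2577 mod 7 = 1 -> Tuesday (Mon=0 ... Sun=6)
Days before November (Jan-Oct): 304 days
Weekday index = (1 + 304) mod 7 = 4

Friday


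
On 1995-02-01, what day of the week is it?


Date: February 1, 1995
Anchor: Jan 1, 1995. With p = 1995 - 1 = 1994: (p + p//4 - p//100 + p//400) mod 7 = (1994 + 498 - 19 + 4) mod 7 = 2477 mod 7 = 6 -> Sunday (Mon=0 ... Sun=6)
Days before February (Jan): 31; offset = 31 + 1 - 1 = 31
Weekday index = (6 + 31) mod 7 = 2

Day of the week: Wednesday


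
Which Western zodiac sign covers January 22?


Date: January 22
Conventional tropical zodiac dates: Aquarius from January 20 onward; Pisces starts February 19
January 22 falls within the Aquarius range

Aquarius


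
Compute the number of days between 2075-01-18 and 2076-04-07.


From 2075-01-18 to 2076-04-07
2075-01-18: day of year = 18
2076-04-07: days before April = 31 + 29 + 31 = 91 (2076 is a leap year); day of year = 91 + 7 = 98
Rest of 2075: 365 - 18 = 347
Total = 347 + 98 = 445

445 days


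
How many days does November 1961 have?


November 1961

30 days


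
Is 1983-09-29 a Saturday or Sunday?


Anchor: Jan 1, 1983. With p = 1983 - 1 = 1982: (p + p//4 - p//100 + p//400) mod 7 = (1982 + 495 - 19 + 4) mod 7 = 2462 mod 7 = 5 -> Saturday (Mon=0 ... Sun=6)
Day of year: 272; offset = 271
Weekday index = (5 + 271) mod 7 = 3 -> Thursday
Weekend days: Saturday, Sunday

No


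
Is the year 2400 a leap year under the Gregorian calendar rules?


Gregorian leap year rule: divisible by 4, but not by 100, unless also by 400.
2400 is divisible by 400 -> leap year

Yes


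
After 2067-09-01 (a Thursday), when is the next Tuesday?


Current: Thursday
Target: Tuesday
Days ahead: 5

Next Tuesday: 2067-09-06


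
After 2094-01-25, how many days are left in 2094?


Day of year: 25 of 365
Remaining = 365 - 25

340 days


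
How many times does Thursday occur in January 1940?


January 1940 has 31 days
Anchor: Jan 1, 1940. With p = 1940 - 1 = 1939: (p + p//4 - p//100 + p//400) mod 7 = (1939 + 484 - 19 + 4) mod 7 = 2408 mod 7 = 0 -> Monday (Mon=0 ... Sun=6)
January 1 is the anchor itself -> Monday
First Thursday is January 4
Thursdays: 4, 11, 18, 25

4 Thursdays


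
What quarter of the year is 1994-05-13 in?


Month: May (month 5)
Q1: Jan-Mar, Q2: Apr-Jun, Q3: Jul-Sep, Q4: Oct-Dec

Q2


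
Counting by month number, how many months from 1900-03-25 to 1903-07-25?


From March 1900 to July 1903
3 years * 12 = 36 months, plus 4 months = 40

40 months


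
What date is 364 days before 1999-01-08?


Start: 1999-01-08, subtract 364 days
Back 8 days from January 8 reaches December 31, 1998 -> 356 left
December 1998 has 31 days -> back to November 30, 1998 -> 325 left
November 1998 has 30 days -> back to October 31, 1998 -> 295 left
October 1998 has 31 days -> back to September 30, 1998 -> 264 left
September 1998 has 30 days -> back to August 31, 1998 -> 234 left
August 1998 has 31 days -> back to July 31, 1998 -> 203 left
July 1998 has 31 days -> back to June 30, 1998 -> 172 left
June 1998 has 30 days -> back to May 31, 1998 -> 142 left
May 1998 has 31 days -> back to April 30, 1998 -> 111 left
April 1998 has 30 days -> back to March 31, 1998 -> 81 left
March 1998 has 31 days -> back to February 28, 1998 -> 50 left
February 1998 has 28 days -> back to January 31, 1998 -> 22 left
January 1998: 31 - 22 = 9 -> lands on January 9

Result: 1998-01-09


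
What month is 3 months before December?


December is month 12
12 - 3 = 9

September


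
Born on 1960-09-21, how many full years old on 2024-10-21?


Birth: 1960-09-21
Reference: 2024-10-21
Year difference: 2024 - 1960 = 64

64 years old


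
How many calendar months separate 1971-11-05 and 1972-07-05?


From November 1971 to July 1972
1 year * 12 = 12 months, minus 4 months = 8

8 months


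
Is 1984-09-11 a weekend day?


Anchor: Jan 1, 1984. With p = 1984 - 1 = 1983: (p + p//4 - p//100 + p//400) mod 7 = (1983 + 495 - 19 + 4) mod 7 = 2463 mod 7 = 6 -> Sunday (Mon=0 ... Sun=6)
Day of year: 255; offset = 254
Weekday index = (6 + 254) mod 7 = 1 -> Tuesday
Weekend days: Saturday, Sunday

No


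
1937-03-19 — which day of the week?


Date: March 19, 1937
Anchor: Jan 1, 1937. With p = 1937 - 1 = 1936: (p + p//4 - p//100 + p//400) mod 7 = (1936 + 484 - 19 + 4) mod 7 = 2405 mod 7 = 4 -> Friday (Mon=0 ... Sun=6)
Days before March (Jan-Feb): 59; offset = 59 + 19 - 1 = 77
Weekday index = (4 + 77) mod 7 = 4

Day of the week: Friday


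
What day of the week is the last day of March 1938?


March 1938 has 31 days
Anchor: Jan 1, 1938. With p = 1938 - 1 = 1937: (p + p//4 - p//100 + p//400) mod 7 = (1937 + 484 - 19 + 4) mod 7 = 2406 mod 7 = 5 -> Saturday (Mon=0 ... Sun=6)
Days before March (Jan-Feb): 59; March 1 index = (5 + 59) mod 7 = 1 -> Tuesday
Last day offset: 31 - 1 = 30 days
Weekday index = (1 + 30) mod 7 = 3

Thursday, March 31


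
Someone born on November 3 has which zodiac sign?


Date: November 3
Conventional tropical zodiac dates: Scorpio from October 23 onward; Sagittarius starts November 22
November 3 falls within the Scorpio range

Scorpio


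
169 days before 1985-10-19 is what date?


Start: 1985-10-19, subtract 169 days
Back 19 days from October 19 reaches September 30, 1985 -> 150 left
September 1985 has 30 days -> back to August 31, 1985 -> 120 left
August 1985 has 31 days -> back to July 31, 1985 -> 89 left
July 1985 has 31 days -> back to June 30, 1985 -> 58 left
June 1985 has 30 days -> back to May 31, 1985 -> 28 left
May 1985: 31 - 28 = 3 -> lands on May 3

Result: 1985-05-03


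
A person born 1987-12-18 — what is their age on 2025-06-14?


Birth: 1987-12-18
Reference: 2025-06-14
Year difference: 2025 - 1987 = 38
Birthday not yet reached in 2025, subtract 1

37 years old


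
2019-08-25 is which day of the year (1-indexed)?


Date: August 25, 2019
Days in months 1 through 7: 212
Plus 25 days in August

Day of year: 237


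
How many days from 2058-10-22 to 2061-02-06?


From 2058-10-22 to 2061-02-06
2058-10-22: days before October = 31 + 28 + 31 + 30 + 31 + 30 + 31 + 31 + 30 = 273 (2058 is not a leap year); day of year = 273 + 22 = 295
2061-02-06: days before February = 31; day of year = 31 + 6 = 37
Rest of 2058: 365 - 295 = 70
Full years 2059 (365), 2060 (366): 731
Total = 70 + 731 + 37 = 838

838 days


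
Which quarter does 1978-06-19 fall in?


Month: June (month 6)
Q1: Jan-Mar, Q2: Apr-Jun, Q3: Jul-Sep, Q4: Oct-Dec

Q2


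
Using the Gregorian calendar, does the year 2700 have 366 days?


Gregorian leap year rule: divisible by 4, but not by 100, unless also by 400.
2700 is divisible by 100 but not 400 -> not a leap year

No


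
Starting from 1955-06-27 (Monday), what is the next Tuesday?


Current: Monday
Target: Tuesday
Days ahead: 1

Next Tuesday: 1955-06-28


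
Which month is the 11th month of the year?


Month 11 of 12

November


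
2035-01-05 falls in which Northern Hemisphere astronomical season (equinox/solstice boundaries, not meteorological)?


Date: January 5
Astronomical Winter (approx.; exact equinox/solstice day varies by year): December 21 to March 19
January 5 falls within the Winter window

Winter


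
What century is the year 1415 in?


Century = (year - 1) // 100 + 1
= (1415 - 1) // 100 + 1
= 1414 // 100 + 1
= 14 + 1

15th century


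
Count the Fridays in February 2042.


February 2042 has 28 days
Anchor: Jan 1, 2042. With p = 2042 - 1 = 2041: (p + p//4 - p//100 + p//400) mod 7 = (2041 + 510 - 20 + 5) mod 7 = 2536 mod 7 = 2 -> Wednesday (Mon=0 ... Sun=6)
Days before February (Jan): 31; February 1 index = (2 + 31) mod 7 = 5 -> Saturday
First Friday is February 7
Fridays: 7, 14, 21, 28

4 Fridays


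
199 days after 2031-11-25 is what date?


Start: 2031-11-25, add 199 days
November 2031 has 30 days: 30 - 25 = 5 days to November 30 -> 194 left
December 2031 has 31 days -> 163 left
January 2032 has 31 days -> 132 left
February 2032 has 29 days -> 103 left
March 2032 has 31 days -> 72 left
April 2032 has 30 days -> 42 left
May 2032 has 31 days -> 11 left
June 2032: 11 <= 30 -> lands on June 11

Result: 2032-06-11


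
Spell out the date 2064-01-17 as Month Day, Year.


ISO 2064-01-17 parses as year=2064, month=01, day=17
Month 1 -> January

January 17, 2064


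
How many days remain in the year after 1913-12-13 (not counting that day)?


Day of year: 347 of 365
Remaining = 365 - 347

18 days


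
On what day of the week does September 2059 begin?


Target: September 1, 2059
Anchor: Jan 1, 2059. With p = 2059 - 1 = 2058: (p + p//4 - p//100 + p//400) mod 7 = (2058 + 514 - 20 + 5) mod 7 = 2557 mod 7 = 2 -> Wednesday (Mon=0 ... Sun=6)
Days before September (Jan-Aug): 243 days
Weekday index = (2 + 243) mod 7 = 0

Monday


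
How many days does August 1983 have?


August 1983

31 days


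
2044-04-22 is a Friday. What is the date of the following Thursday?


Current: Friday
Target: Thursday
Days ahead: 6

Next Thursday: 2044-04-28


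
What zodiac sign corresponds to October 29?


Date: October 29
Conventional tropical zodiac dates: Scorpio from October 23 onward; Sagittarius starts November 22
October 29 falls within the Scorpio range

Scorpio


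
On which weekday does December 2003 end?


December 2003 has 31 days
Anchor: Jan 1, 2003. With p = 2003 - 1 = 2002: (p + p//4 - p//100 + p//400) mod 7 = (2002 + 500 - 20 + 5) mod 7 = 2487 mod 7 = 2 -> Wednesday (Mon=0 ... Sun=6)
Days before December (Jan-Nov): 334; December 1 index = (2 + 334) mod 7 = 0 -> Monday
Last day offset: 31 - 1 = 30 days
Weekday index = (0 + 30) mod 7 = 2

Wednesday, December 31


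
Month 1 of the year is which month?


Month 1 of 12

January


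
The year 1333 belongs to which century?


Century = (year - 1) // 100 + 1
= (1333 - 1) // 100 + 1
= 1332 // 100 + 1
= 13 + 1

14th century


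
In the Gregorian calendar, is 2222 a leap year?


Gregorian leap year rule: divisible by 4, but not by 100, unless also by 400.
2222 is not divisible by 4 -> not a leap year

No


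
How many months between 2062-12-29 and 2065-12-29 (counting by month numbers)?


From December 2062 to December 2065
3 years * 12 = 36 months = 36

36 months


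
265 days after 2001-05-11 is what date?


Start: 2001-05-11, add 265 days
May 2001 has 31 days: 31 - 11 = 20 days to May 31 -> 245 left
June 2001 has 30 days -> 215 left
July 2001 has 31 days -> 184 left
August 2001 has 31 days -> 153 left
September 2001 has 30 days -> 123 left
October 2001 has 31 days -> 92 left
November 2001 has 30 days -> 62 left
December 2001 has 31 days -> 31 left
January 2002: 31 <= 31 -> lands on January 31

Result: 2002-01-31


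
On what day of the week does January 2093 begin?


Target: January 1, 2093
Anchor: Jan 1, 2093. With p = 2093 - 1 = 2092: (p + p//4 - p//100 + p//400) mod 7 = (2092 + 523 - 20 + 5) mod 7 = 2600 mod 7 = 3 -> Thursday (Mon=0 ... Sun=6)
Offset from anchor: 0 days
Weekday index = (3 + 0) mod 7 = 3

Thursday


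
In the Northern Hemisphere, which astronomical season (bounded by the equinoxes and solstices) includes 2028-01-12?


Date: January 12
Astronomical Winter (approx.; exact equinox/solstice day varies by year): December 21 to March 19
January 12 falls within the Winter window

Winter


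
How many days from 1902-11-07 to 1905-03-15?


From 1902-11-07 to 1905-03-15
1902-11-07: days before November = 31 + 28 + 31 + 30 + 31 + 30 + 31 + 31 + 30 + 31 = 304 (1902 is not a leap year); day of year = 304 + 7 = 311
1905-03-15: days before March = 31 + 28 = 59 (1905 is not a leap year); day of year = 59 + 15 = 74
Rest of 1902: 365 - 311 = 54
Full years 1903 (365), 1904 (366): 731
Total = 54 + 731 + 74 = 859

859 days


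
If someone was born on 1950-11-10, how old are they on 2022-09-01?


Birth: 1950-11-10
Reference: 2022-09-01
Year difference: 2022 - 1950 = 72
Birthday not yet reached in 2022, subtract 1

71 years old


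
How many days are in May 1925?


May 1925

31 days


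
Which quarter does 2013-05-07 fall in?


Month: May (month 5)
Q1: Jan-Mar, Q2: Apr-Jun, Q3: Jul-Sep, Q4: Oct-Dec

Q2


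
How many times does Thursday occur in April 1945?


April 1945 has 30 days
Anchor: Jan 1, 1945. With p = 1945 - 1 = 1944: (p + p//4 - p//100 + p//400) mod 7 = (1944 + 486 - 19 + 4) mod 7 = 2415 mod 7 = 0 -> Monday (Mon=0 ... Sun=6)
Days before April (Jan-Mar): 90; April 1 index = (0 + 90) mod 7 = 6 -> Sunday
First Thursday is April 5
Thursdays: 5, 12, 19, 26

4 Thursdays


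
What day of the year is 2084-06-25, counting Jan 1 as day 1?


Date: June 25, 2084
Days in months 1 through 5: 152
Plus 25 days in June

Day of year: 177


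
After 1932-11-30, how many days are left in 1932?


Day of year: 335 of 366
Remaining = 366 - 335

31 days


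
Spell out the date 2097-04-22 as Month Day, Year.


ISO 2097-04-22 parses as year=2097, month=04, day=22
Month 4 -> April

April 22, 2097


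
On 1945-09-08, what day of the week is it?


Date: September 8, 1945
Anchor: Jan 1, 1945. With p = 1945 - 1 = 1944: (p + p//4 - p//100 + p//400) mod 7 = (1944 + 486 - 19 + 4) mod 7 = 2415 mod 7 = 0 -> Monday (Mon=0 ... Sun=6)
Days before September (Jan-Aug): 243; offset = 243 + 8 - 1 = 250
Weekday index = (0 + 250) mod 7 = 5

Day of the week: Saturday


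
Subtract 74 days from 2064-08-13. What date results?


Start: 2064-08-13, subtract 74 days
Back 13 days from August 13 reaches July 31, 2064 -> 61 left
July 2064 has 31 days -> back to June 30, 2064 -> 30 left
June 2064 has 30 days -> back to May 31, 2064 -> 0 left
May 2064: 31 - 0 = 31 -> lands on May 31

Result: 2064-05-31


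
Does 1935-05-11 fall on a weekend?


Anchor: Jan 1, 1935. With p = 1935 - 1 = 1934: (p + p//4 - p//100 + p//400) mod 7 = (1934 + 483 - 19 + 4) mod 7 = 2402 mod 7 = 1 -> Tuesday (Mon=0 ... Sun=6)
Day of year: 131; offset = 130
Weekday index = (1 + 130) mod 7 = 5 -> Saturday
Weekend days: Saturday, Sunday

Yes


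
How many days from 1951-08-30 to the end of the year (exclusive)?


Day of year: 242 of 365
Remaining = 365 - 242

123 days


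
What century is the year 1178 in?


Century = (year - 1) // 100 + 1
= (1178 - 1) // 100 + 1
= 1177 // 100 + 1
= 11 + 1

12th century


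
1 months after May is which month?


May is month 5
5 + 1 = 6

June


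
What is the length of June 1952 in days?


June 1952

30 days


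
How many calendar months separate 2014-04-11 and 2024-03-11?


From April 2014 to March 2024
10 years * 12 = 120 months, minus 1 month = 119

119 months


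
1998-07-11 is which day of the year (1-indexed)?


Date: July 11, 1998
Days in months 1 through 6: 181
Plus 11 days in July

Day of year: 192


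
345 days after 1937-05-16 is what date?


Start: 1937-05-16, add 345 days
May 1937 has 31 days: 31 - 16 = 15 days to May 31 -> 330 left
June 1937 has 30 days -> 300 left
July 1937 has 31 days -> 269 left
August 1937 has 31 days -> 238 left
September 1937 has 30 days -> 208 left
October 1937 has 31 days -> 177 left
November 1937 has 30 days -> 147 left
December 1937 has 31 days -> 116 left
January 1938 has 31 days -> 85 left
February 1938 has 28 days -> 57 left
March 1938 has 31 days -> 26 left
April 1938: 26 <= 30 -> lands on April 26

Result: 1938-04-26


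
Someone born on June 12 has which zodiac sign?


Date: June 12
Conventional tropical zodiac dates: Gemini from May 21 onward; Cancer starts June 21
June 12 falls within the Gemini range

Gemini


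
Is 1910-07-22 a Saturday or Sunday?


Anchor: Jan 1, 1910. With p = 1910 - 1 = 1909: (p + p//4 - p//100 + p//400) mod 7 = (1909 + 477 - 19 + 4) mod 7 = 2371 mod 7 = 5 -> Saturday (Mon=0 ... Sun=6)
Day of year: 203; offset = 202
Weekday index = (5 + 202) mod 7 = 4 -> Friday
Weekend days: Saturday, Sunday

No


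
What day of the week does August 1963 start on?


Target: August 1, 1963
Anchor: Jan 1, 1963. With p = 1963 - 1 = 1962: (p + p//4 - p//100 + p//400) mod 7 = (1962 + 490 - 19 + 4) mod 7 = 2437 mod 7 = 1 -> Tuesday (Mon=0 ... Sun=6)
Days before August (Jan-Jul): 212 days
Weekday index = (1 + 212) mod 7 = 3

Thursday


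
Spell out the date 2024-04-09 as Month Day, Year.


ISO 2024-04-09 parses as year=2024, month=04, day=09
Month 4 -> April

April 9, 2024


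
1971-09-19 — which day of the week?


Date: September 19, 1971
Anchor: Jan 1, 1971. With p = 1971 - 1 = 1970: (p + p//4 - p//100 + p//400) mod 7 = (1970 + 492 - 19 + 4) mod 7 = 2447 mod 7 = 4 -> Friday (Mon=0 ... Sun=6)
Days before September (Jan-Aug): 243; offset = 243 + 19 - 1 = 261
Weekday index = (4 + 261) mod 7 = 6

Day of the week: Sunday


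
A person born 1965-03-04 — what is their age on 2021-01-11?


Birth: 1965-03-04
Reference: 2021-01-11
Year difference: 2021 - 1965 = 56
Birthday not yet reached in 2021, subtract 1

55 years old
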